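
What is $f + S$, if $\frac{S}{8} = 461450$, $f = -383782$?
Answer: $3307818$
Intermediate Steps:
$S = 3691600$ ($S = 8 \cdot 461450 = 3691600$)
$f + S = -383782 + 3691600 = 3307818$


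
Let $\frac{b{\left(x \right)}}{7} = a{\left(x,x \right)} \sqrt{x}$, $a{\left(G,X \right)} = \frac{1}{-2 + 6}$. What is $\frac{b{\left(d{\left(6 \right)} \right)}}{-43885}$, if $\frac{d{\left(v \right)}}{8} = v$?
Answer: $- \frac{7 \sqrt{3}}{43885} \approx -0.00027628$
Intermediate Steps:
$d{\left(v \right)} = 8 v$
$a{\left(G,X \right)} = \frac{1}{4}$
$b{\left(x \right)} = \frac{7 \sqrt{x}}{4}$ ($b{\left(x \right)} = 7 \frac{\sqrt{x}}{4} = \frac{7 \sqrt{x}}{4}$)
$\frac{b{\left(d{\left(6 \right)} \right)}}{-43885} = \frac{\frac{7}{4} \sqrt{8 \cdot 6}}{-43885} = \frac{7 \sqrt{48}}{4} \left(- \frac{1}{43885}\right) = \frac{7 \cdot 4 \sqrt{3}}{4} \left(- \frac{1}{43885}\right) = 7 \sqrt{3} \left(- \frac{1}{43885}\right) = - \frac{7 \sqrt{3}}{43885}$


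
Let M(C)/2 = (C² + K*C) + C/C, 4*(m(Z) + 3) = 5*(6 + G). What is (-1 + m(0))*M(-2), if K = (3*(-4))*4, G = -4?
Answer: -303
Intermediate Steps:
K = -48 (K = -12*4 = -48)
m(Z) = -½ (m(Z) = -3 + (5*(6 - 4))/4 = -3 + (5*2)/4 = -3 + (¼)*10 = -3 + 5/2 = -½)
M(C) = 2 - 96*C + 2*C² (M(C) = 2*((C² - 48*C) + C/C) = 2*((C² - 48*C) + 1) = 2*(1 + C² - 48*C) = 2 - 96*C + 2*C²)
(-1 + m(0))*M(-2) = (-1 - ½)*(2 - 96*(-2) + 2*(-2)²) = -3*(2 + 192 + 2*4)/2 = -3*(2 + 192 + 8)/2 = -3/2*202 = -303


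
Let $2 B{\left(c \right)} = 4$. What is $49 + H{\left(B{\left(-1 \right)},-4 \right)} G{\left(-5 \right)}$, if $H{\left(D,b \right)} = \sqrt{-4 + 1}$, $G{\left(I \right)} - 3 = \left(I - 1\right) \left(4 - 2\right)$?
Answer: $49 - 9 i \sqrt{3} \approx 49.0 - 15.588 i$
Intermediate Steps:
$G{\left(I \right)} = 1 + 2 I$ ($G{\left(I \right)} = 3 + \left(I - 1\right) \left(4 - 2\right) = 3 + \left(-1 + I\right) 2 = 3 + \left(-2 + 2 I\right) = 1 + 2 I$)
$B{\left(c \right)} = 2$ ($B{\left(c \right)} = \frac{1}{2} \cdot 4 = 2$)
$H{\left(D,b \right)} = i \sqrt{3}$ ($H{\left(D,b \right)} = \sqrt{-3} = i \sqrt{3}$)
$49 + H{\left(B{\left(-1 \right)},-4 \right)} G{\left(-5 \right)} = 49 + i \sqrt{3} \left(1 + 2 \left(-5\right)\right) = 49 + i \sqrt{3} \left(1 - 10\right) = 49 + i \sqrt{3} \left(-9\right) = 49 - 9 i \sqrt{3}$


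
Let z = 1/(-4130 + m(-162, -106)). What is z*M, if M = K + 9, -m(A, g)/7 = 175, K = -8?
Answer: -1/5355 ≈ -0.00018674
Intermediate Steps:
m(A, g) = -1225 (m(A, g) = -7*175 = -1225)
M = 1 (M = -8 + 9 = 1)
z = -1/5355 (z = 1/(-4130 - 1225) = 1/(-5355) = -1/5355 ≈ -0.00018674)
z*M = -1/5355*1 = -1/5355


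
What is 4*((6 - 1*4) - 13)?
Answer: -44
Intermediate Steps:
4*((6 - 1*4) - 13) = 4*((6 - 4) - 13) = 4*(2 - 13) = 4*(-11) = -44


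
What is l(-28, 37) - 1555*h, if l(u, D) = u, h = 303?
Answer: -471193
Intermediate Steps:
l(-28, 37) - 1555*h = -28 - 1555*303 = -28 - 471165 = -471193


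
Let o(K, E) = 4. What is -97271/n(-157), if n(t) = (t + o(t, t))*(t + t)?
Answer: -97271/48042 ≈ -2.0247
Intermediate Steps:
n(t) = 2*t*(4 + t) (n(t) = (t + 4)*(t + t) = (4 + t)*(2*t) = 2*t*(4 + t))
-97271/n(-157) = -97271*(-1/(314*(4 - 157))) = -97271/(2*(-157)*(-153)) = -97271/48042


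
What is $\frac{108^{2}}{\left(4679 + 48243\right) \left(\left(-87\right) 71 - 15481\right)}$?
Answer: $- \frac{2916}{286546169} \approx -1.0176 \cdot 10^{-5}$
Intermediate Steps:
$\frac{108^{2}}{\left(4679 + 48243\right) \left(\left(-87\right) 71 - 15481\right)} = \frac{11664}{52922 \left(-6177 - 15481\right)} = \frac{11664}{52922 \left(-21658\right)} = \frac{11664}{-1146184676} = 11664 \left(- \frac{1}{1146184676}\right) = - \frac{2916}{286546169}$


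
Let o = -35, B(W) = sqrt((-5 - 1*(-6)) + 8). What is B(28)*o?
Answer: -105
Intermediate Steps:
B(W) = 3 (B(W) = sqrt((-5 + 6) + 8) = sqrt(1 + 8) = sqrt(9) = 3)
B(28)*o = 3*(-35) = -105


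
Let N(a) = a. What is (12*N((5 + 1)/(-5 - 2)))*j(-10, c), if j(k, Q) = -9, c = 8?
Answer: 648/7 ≈ 92.571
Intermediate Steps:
(12*N((5 + 1)/(-5 - 2)))*j(-10, c) = (12*((5 + 1)/(-5 - 2)))*(-9) = (12*(6/(-7)))*(-9) = (12*(6*(-⅐)))*(-9) = (12*(-6/7))*(-9) = -72/7*(-9) = 648/7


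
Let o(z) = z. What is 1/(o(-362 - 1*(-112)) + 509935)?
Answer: 1/509685 ≈ 1.9620e-6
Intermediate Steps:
1/(o(-362 - 1*(-112)) + 509935) = 1/((-362 - 1*(-112)) + 509935) = 1/((-362 + 112) + 509935) = 1/(-250 + 509935) = 1/509685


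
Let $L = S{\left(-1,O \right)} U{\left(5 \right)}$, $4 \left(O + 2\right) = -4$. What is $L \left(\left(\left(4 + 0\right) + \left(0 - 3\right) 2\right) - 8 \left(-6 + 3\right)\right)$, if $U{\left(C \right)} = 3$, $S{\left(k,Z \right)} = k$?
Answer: $-66$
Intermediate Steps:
$O = -3$ ($O = -2 + \frac{1}{4} \left(-4\right) = -2 - 1 = -3$)
$L = -3$ ($L = \left(-1\right) 3 = -3$)
$L \left(\left(\left(4 + 0\right) + \left(0 - 3\right) 2\right) - 8 \left(-6 + 3\right)\right) = - 3 \left(\left(\left(4 + 0\right) + \left(0 - 3\right) 2\right) - 8 \left(-6 + 3\right)\right) = - 3 \left(\left(4 - 6\right) - -24\right) = - 3 \left(\left(4 - 6\right) + 24\right) = - 3 \left(-2 + 24\right) = \left(-3\right) 22 = -66$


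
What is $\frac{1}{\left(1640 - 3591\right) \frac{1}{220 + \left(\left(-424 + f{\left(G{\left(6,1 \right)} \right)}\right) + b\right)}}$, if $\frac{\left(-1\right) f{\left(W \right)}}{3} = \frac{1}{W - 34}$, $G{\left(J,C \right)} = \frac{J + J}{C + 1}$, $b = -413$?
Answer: $\frac{17273}{54628} \approx 0.31619$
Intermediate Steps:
$G{\left(J,C \right)} = \frac{2 J}{1 + C}$
$f{\left(W \right)} = - \frac{3}{-34 + W}$ ($f{\left(W \right)} = - \frac{3}{W - 34} = - \frac{3}{-34 + W}$)
$\frac{1}{\left(1640 - 3591\right) \frac{1}{220 + \left(\left(-424 + f{\left(G{\left(6,1 \right)} \right)}\right) + b\right)}} = \frac{1}{\left(1640 - 3591\right) \frac{1}{220 - \left(837 + \frac{3}{-34 + 2 \cdot 6 \frac{1}{1 + 1}}\right)}} = \frac{1}{\left(-1951\right) \frac{1}{220 - \left(837 + \frac{3}{-34 + 2 \cdot 6 \cdot \frac{1}{2}}\right)}} = \frac{1}{\left(-1951\right) \frac{1}{220 - \left(837 + \frac{3}{-34 + 6}\right)}} = \frac{1}{\left(-1951\right) \frac{1}{220 - \left(837 - \frac{3}{28}\right)}} = \frac{1}{\left(-1951\right) \frac{1}{220 - \frac{23433}{28}}} = \frac{1}{\left(-1951\right) \frac{1}{- \frac{17273}{28}}} = \frac{1}{\left(-1951\right) \left(- \frac{28}{17273}\right)} = \frac{1}{\frac{54628}{17273}} = \frac{17273}{54628}$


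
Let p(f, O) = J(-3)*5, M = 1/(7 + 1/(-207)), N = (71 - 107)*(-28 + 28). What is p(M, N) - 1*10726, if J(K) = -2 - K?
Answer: -10721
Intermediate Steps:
N = 0 (N = -36*0 = 0)
M = 207/1448 (M = 1/(7 - 1/207) = 1/(1448/207) = 207/1448 ≈ 0.14296)
p(f, O) = 5 (p(f, O) = (-2 - 1*(-3))*5 = (-2 + 3)*5 = 1*5 = 5)
p(M, N) - 1*10726 = 5 - 1*10726 = 5 - 10726 = -10721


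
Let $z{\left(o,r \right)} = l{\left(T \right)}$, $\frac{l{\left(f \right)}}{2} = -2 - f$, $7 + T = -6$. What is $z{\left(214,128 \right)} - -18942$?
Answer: $18964$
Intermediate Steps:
$T = -13$ ($T = -7 - 6 = -13$)
$l{\left(f \right)} = -4 - 2 f$ ($l{\left(f \right)} = 2 \left(-2 - f\right) = -4 - 2 f$)
$z{\left(o,r \right)} = 22$ ($z{\left(o,r \right)} = -4 - -26 = -4 + 26 = 22$)
$z{\left(214,128 \right)} - -18942 = 22 - -18942 = 22 + 18942 = 18964$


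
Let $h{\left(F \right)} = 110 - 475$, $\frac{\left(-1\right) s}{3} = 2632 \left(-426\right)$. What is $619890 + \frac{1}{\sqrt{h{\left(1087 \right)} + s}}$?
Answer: $619890 + \frac{\sqrt{1819}}{78217} \approx 6.1989 \cdot 10^{5}$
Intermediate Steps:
$s = 3363696$ ($s = - 3 \cdot 2632 \left(-426\right) = \left(-3\right) \left(-1121232\right) = 3363696$)
$h{\left(F \right)} = -365$ ($h{\left(F \right)} = 110 - 475 = -365$)
$619890 + \frac{1}{\sqrt{h{\left(1087 \right)} + s}} = 619890 + \frac{1}{\sqrt{-365 + 3363696}} = 619890 + \frac{1}{\sqrt{3363331}} = 619890 + \frac{1}{43 \sqrt{1819}} = 619890 + \frac{\sqrt{1819}}{78217}$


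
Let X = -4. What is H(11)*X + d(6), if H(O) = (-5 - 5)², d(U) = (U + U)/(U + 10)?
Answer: -1597/4 ≈ -399.25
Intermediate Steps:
d(U) = 2*U/(10 + U) (d(U) = (2*U)/(10 + U) = 2*U/(10 + U))
H(O) = 100 (H(O) = (-10)² = 100)
H(11)*X + d(6) = 100*(-4) + 2*6/(10 + 6) = -400 + 2*6/16 = -400 + 2*6*(1/16) = -400 + ¾ = -1597/4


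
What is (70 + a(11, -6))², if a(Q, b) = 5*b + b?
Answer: 1156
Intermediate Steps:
a(Q, b) = 6*b
(70 + a(11, -6))² = (70 + 6*(-6))² = (70 - 36)² = 34² = 1156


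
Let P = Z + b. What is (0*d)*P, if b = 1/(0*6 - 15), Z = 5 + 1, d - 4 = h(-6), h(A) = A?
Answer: 0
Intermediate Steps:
d = -2 (d = 4 - 6 = -2)
Z = 6
b = -1/15 (b = 1/(0 - 15) = 1/(-15) = -1/15 ≈ -0.066667)
P = 89/15 (P = 6 - 1/15 = 89/15 ≈ 5.9333)
(0*d)*P = (0*(-2))*(89/15) = 0*(89/15) = 0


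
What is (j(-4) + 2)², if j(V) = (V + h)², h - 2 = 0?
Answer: 36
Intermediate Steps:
h = 2 (h = 2 + 0 = 2)
j(V) = (2 + V)² (j(V) = (V + 2)² = (2 + V)²)
(j(-4) + 2)² = ((2 - 4)² + 2)² = ((-2)² + 2)² = (4 + 2)² = 6² = 36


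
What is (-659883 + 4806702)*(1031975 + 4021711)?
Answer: 20956721124834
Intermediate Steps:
(-659883 + 4806702)*(1031975 + 4021711) = 4146819*5053686 = 20956721124834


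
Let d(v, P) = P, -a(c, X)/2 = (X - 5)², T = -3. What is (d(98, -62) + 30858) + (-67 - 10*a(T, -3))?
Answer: 32009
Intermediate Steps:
a(c, X) = -2*(-5 + X)² (a(c, X) = -2*(X - 5)² = -2*(-5 + X)²)
(d(98, -62) + 30858) + (-67 - 10*a(T, -3)) = (-62 + 30858) + (-67 - (-20)*(-5 - 3)²) = 30796 + (-67 - (-20)*(-8)²) = 30796 + (-67 - (-20)*64) = 30796 + (-67 - 10*(-128)) = 30796 + (-67 + 1280) = 30796 + 1213 = 32009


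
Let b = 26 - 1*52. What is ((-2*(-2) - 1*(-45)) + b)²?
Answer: 529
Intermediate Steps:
b = -26 (b = 26 - 52 = -26)
((-2*(-2) - 1*(-45)) + b)² = ((-2*(-2) - 1*(-45)) - 26)² = ((4 + 45) - 26)² = (49 - 26)² = 23² = 529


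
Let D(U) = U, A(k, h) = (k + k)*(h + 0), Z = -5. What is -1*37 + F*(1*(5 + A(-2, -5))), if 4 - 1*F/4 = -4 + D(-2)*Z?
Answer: -237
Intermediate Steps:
A(k, h) = 2*h*k (A(k, h) = (2*k)*h = 2*h*k)
F = -8 (F = 16 - 4*(-4 - 2*(-5)) = 16 - 4*(-4 + 10) = 16 - 4*6 = 16 - 24 = -8)
-1*37 + F*(1*(5 + A(-2, -5))) = -1*37 - 8*(5 + 2*(-5)*(-2)) = -37 - 8*(5 + 20) = -37 - 8*25 = -37 - 200 = -237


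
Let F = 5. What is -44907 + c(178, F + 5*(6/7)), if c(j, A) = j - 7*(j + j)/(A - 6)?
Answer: -1046211/23 ≈ -45487.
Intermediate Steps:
c(j, A) = j - 14*j/(-6 + A) (c(j, A) = j - 7*2*j/(-6 + A) = j - 14*j/(-6 + A))
-44907 + c(178, F + 5*(6/7)) = -44907 + 178*(-20 + (5 + 5*(6/7)))/(-6 + (5 + 5*(6/7))) = -44907 + 178*(-20 + (5 + 30/7))/(-6 + (5 + 30/7)) = -44907 + 178*(-20 + 65/7)/(-6 + 65/7) = -44907 + 178*(-75/7)/(23/7) = -44907 + 178*(7/23)*(-75/7) = -44907 - 13350/23 = -1046211/23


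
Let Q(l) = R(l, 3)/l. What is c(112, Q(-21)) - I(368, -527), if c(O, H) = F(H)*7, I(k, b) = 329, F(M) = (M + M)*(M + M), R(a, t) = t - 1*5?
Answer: -20711/63 ≈ -328.75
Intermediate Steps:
R(a, t) = -5 + t (R(a, t) = t - 5 = -5 + t)
F(M) = 4*M² (F(M) = (2*M)*(2*M) = 4*M²)
Q(l) = -2/l (Q(l) = (-5 + 3)/l = -2/l)
c(O, H) = 28*H² (c(O, H) = (4*H²)*7 = 28*H²)
c(112, Q(-21)) - I(368, -527) = 28*(-2/(-21))² - 1*329 = 28*(-2*(-1/21))² - 329 = 28*(2/21)² - 329 = 28*(4/441) - 329 = 16/63 - 329 = -20711/63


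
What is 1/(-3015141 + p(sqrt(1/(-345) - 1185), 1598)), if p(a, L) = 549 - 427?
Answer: -1/3015019 ≈ -3.3167e-7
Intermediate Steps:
p(a, L) = 122
1/(-3015141 + p(sqrt(1/(-345) - 1185), 1598)) = 1/(-3015141 + 122) = 1/(-3015019) = -1/3015019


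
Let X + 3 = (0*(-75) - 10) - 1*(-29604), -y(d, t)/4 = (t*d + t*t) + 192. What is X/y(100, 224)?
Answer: -29591/291072 ≈ -0.10166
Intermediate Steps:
y(d, t) = -768 - 4*t**2 - 4*d*t (y(d, t) = -4*((t*d + t*t) + 192) = -4*((d*t + t**2) + 192) = -4*((t**2 + d*t) + 192) = -4*(192 + t**2 + d*t) = -768 - 4*t**2 - 4*d*t)
X = 29591 (X = -3 + ((0*(-75) - 10) - 1*(-29604)) = -3 + ((0 - 10) + 29604) = -3 + (-10 + 29604) = -3 + 29594 = 29591)
X/y(100, 224) = 29591/(-768 - 4*224**2 - 4*100*224) = 29591/(-768 - 4*50176 - 89600) = 29591/(-768 - 200704 - 89600) = 29591/(-291072) = 29591*(-1/291072) = -29591/291072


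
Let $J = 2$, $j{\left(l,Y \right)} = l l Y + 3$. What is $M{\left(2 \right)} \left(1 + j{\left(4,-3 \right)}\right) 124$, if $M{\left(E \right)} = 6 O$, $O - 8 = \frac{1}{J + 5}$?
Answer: $- \frac{1865952}{7} \approx -2.6656 \cdot 10^{5}$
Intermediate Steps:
$j{\left(l,Y \right)} = 3 + Y l^{2}$ ($j{\left(l,Y \right)} = l^{2} Y + 3 = Y l^{2} + 3 = 3 + Y l^{2}$)
$O = \frac{57}{7}$ ($O = 8 + \frac{1}{2 + 5} = 8 + \frac{1}{7} = \frac{57}{7} \approx 8.1429$)
$M{\left(E \right)} = \frac{342}{7}$ ($M{\left(E \right)} = 6 \cdot \frac{57}{7} = \frac{342}{7}$)
$M{\left(2 \right)} \left(1 + j{\left(4,-3 \right)}\right) 124 = \frac{342 \left(1 + \left(3 - 3 \cdot 4^{2}\right)\right)}{7} \cdot 124 = \frac{342 \left(1 + \left(3 - 48\right)\right)}{7} \cdot 124 = \frac{342 \left(1 - 45\right)}{7} \cdot 124 = \frac{342}{7} \left(-44\right) 124 = \left(- \frac{15048}{7}\right) 124 = - \frac{1865952}{7}$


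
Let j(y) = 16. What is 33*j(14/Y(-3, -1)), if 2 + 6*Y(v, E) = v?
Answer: 528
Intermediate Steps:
Y(v, E) = -⅓ + v/6
33*j(14/Y(-3, -1)) = 33*16 = 528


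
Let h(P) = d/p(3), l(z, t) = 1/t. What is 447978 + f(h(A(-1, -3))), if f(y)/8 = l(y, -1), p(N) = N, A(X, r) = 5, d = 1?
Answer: 447970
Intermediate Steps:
h(P) = ⅓ (h(P) = 1/3 = 1*(⅓) = ⅓)
f(y) = -8 (f(y) = 8/(-1) = 8*(-1) = -8)
447978 + f(h(A(-1, -3))) = 447978 - 8 = 447970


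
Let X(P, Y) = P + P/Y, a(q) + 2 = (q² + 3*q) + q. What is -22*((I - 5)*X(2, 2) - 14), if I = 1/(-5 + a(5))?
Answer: 12089/19 ≈ 636.26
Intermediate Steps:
a(q) = -2 + q² + 4*q (a(q) = -2 + ((q² + 3*q) + q) = -2 + (q² + 4*q) = -2 + q² + 4*q)
I = 1/38 (I = 1/(-5 + (-2 + 5² + 4*5)) = 1/(-5 + (-2 + 25 + 20)) = 1/(-5 + 43) = 1/38 ≈ 0.026316)
-22*((I - 5)*X(2, 2) - 14) = -22*((1/38 - 5)*(2 + 2/2) - 14) = -22*(-189*(2 + 2*(½))/38 - 14) = -22*(-189*(2 + 1)/38 - 14) = -22*(-189/38*3 - 14) = -22*(-567/38 - 14) = -22*(-1099/38) = 12089/19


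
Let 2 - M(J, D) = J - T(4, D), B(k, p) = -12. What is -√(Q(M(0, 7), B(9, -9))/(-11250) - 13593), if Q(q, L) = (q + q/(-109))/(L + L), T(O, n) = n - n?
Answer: -I*√403746082282/5450 ≈ -116.59*I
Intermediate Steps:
T(O, n) = 0
M(J, D) = 2 - J (M(J, D) = 2 - (J - 1*0) = 2 - (J + 0) = 2 - J)
Q(q, L) = 54*q/(109*L) (Q(q, L) = (q + q*(-1/109))/((2*L)) = (q - q/109)*(1/(2*L)) = (108*q/109)*(1/(2*L)) = 54*q/(109*L))
-√(Q(M(0, 7), B(9, -9))/(-11250) - 13593) = -√(((54/109)*(2 - 1*0)/(-12))/(-11250) - 13593) = -√(((54/109)*(2 + 0)*(-1/12))*(-1/11250) - 13593) = -√(((54/109)*2*(-1/12))*(-1/11250) - 13593) = -√(-9/109*(-1/11250) - 13593) = -√(1/136250 - 13593) = -√(-1852046249/136250) = -I*√403746082282/5450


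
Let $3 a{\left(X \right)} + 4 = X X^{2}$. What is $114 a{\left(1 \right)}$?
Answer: $-114$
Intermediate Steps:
$a{\left(X \right)} = - \frac{4}{3} + \frac{X^{3}}{3}$ ($a{\left(X \right)} = - \frac{4}{3} + \frac{X X^{2}}{3} = - \frac{4}{3} + \frac{X^{3}}{3}$)
$114 a{\left(1 \right)} = 114 \left(- \frac{4}{3} + \frac{1^{3}}{3}\right) = 114 \left(- \frac{4}{3} + \frac{1}{3} \cdot 1\right) = 114 \left(- \frac{4}{3} + \frac{1}{3}\right) = 114 \left(-1\right) = -114$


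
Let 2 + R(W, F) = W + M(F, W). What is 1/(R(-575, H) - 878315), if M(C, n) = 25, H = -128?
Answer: -1/878867 ≈ -1.1378e-6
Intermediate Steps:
R(W, F) = 23 + W (R(W, F) = -2 + (W + 25) = -2 + (25 + W) = 23 + W)
1/(R(-575, H) - 878315) = 1/((23 - 575) - 878315) = 1/(-552 - 878315) = 1/(-878867) = -1/878867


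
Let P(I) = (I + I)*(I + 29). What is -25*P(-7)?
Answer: 7700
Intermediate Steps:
P(I) = 2*I*(29 + I) (P(I) = (2*I)*(29 + I) = 2*I*(29 + I))
-25*P(-7) = -50*(-7)*(29 - 7) = -50*(-7)*22 = -25*(-308) = 7700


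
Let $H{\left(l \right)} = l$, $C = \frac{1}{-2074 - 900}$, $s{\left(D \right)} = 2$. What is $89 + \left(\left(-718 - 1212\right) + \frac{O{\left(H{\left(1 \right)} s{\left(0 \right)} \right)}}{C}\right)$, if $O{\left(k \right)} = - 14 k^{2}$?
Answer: $164703$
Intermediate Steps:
$C = - \frac{1}{2974}$ ($C = \frac{1}{-2974} = - \frac{1}{2974} \approx -0.00033625$)
$89 + \left(\left(-718 - 1212\right) + \frac{O{\left(H{\left(1 \right)} s{\left(0 \right)} \right)}}{C}\right) = 89 + \left(\left(-718 - 1212\right) + \frac{\left(-14\right) \left(1 \cdot 2\right)^{2}}{- \frac{1}{2974}}\right) = 89 - \left(1930 - - 14 \cdot 2^{2} \left(-2974\right)\right) = 89 - \left(1930 - \left(-14\right) 4 \left(-2974\right)\right) = 89 - -164614 = 89 + \left(-1930 + 166544\right) = 89 + 164614 = 164703$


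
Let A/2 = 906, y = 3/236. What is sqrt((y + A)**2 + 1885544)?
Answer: sqrt(287888951849)/236 ≈ 2273.5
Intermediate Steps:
y = 3/236 (y = 3*(1/236) = 3/236 ≈ 0.012712)
A = 1812 (A = 2*906 = 1812)
sqrt((y + A)**2 + 1885544) = sqrt((3/236 + 1812)**2 + 1885544) = sqrt((427635/236)**2 + 1885544) = sqrt(182871693225/55696 + 1885544) = sqrt(287888951849/55696) = sqrt(287888951849)/236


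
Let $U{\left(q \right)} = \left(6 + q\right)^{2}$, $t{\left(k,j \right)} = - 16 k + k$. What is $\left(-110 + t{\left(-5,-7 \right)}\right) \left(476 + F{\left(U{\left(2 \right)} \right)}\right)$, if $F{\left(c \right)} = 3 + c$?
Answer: $-19005$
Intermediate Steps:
$t{\left(k,j \right)} = - 15 k$
$\left(-110 + t{\left(-5,-7 \right)}\right) \left(476 + F{\left(U{\left(2 \right)} \right)}\right) = \left(-110 - -75\right) \left(476 + \left(3 + \left(6 + 2\right)^{2}\right)\right) = \left(-110 + 75\right) \left(476 + \left(3 + 8^{2}\right)\right) = - 35 \left(476 + \left(3 + 64\right)\right) = - 35 \left(476 + 67\right) = \left(-35\right) 543 = -19005$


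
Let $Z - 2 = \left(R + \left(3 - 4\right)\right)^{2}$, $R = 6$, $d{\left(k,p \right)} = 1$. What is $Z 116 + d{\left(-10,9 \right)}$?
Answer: $3133$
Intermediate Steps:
$Z = 27$ ($Z = 2 + \left(6 + \left(3 - 4\right)\right)^{2} = 2 + \left(6 - 1\right)^{2} = 2 + 5^{2} = 2 + 25 = 27$)
$Z 116 + d{\left(-10,9 \right)} = 27 \cdot 116 + 1 = 3132 + 1 = 3133$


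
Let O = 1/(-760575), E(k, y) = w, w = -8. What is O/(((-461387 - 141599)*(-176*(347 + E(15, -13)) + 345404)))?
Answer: 1/131044957827693000 ≈ 7.6310e-18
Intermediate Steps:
E(k, y) = -8
O = -1/760575 ≈ -1.3148e-6
O/(((-461387 - 141599)*(-176*(347 + E(15, -13)) + 345404))) = -1/((-461387 - 141599)*(-176*(347 - 8) + 345404))/760575 = -(-1/(602986*(-176*339 + 345404)))/760575 = -(-1/(602986*(-59664 + 345404)))/760575 = -1/(760575*((-602986*285740))) = -1/760575/(-172297219640) = -1/760575*(-1/172297219640) = 1/131044957827693000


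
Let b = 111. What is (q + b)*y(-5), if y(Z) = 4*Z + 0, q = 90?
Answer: -4020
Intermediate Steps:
y(Z) = 4*Z
(q + b)*y(-5) = (90 + 111)*(4*(-5)) = 201*(-20) = -4020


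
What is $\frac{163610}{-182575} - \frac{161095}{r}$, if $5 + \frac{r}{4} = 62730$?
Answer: $- \frac{563693349}{366464540} \approx -1.5382$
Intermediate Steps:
$r = 250900$ ($r = -20 + 4 \cdot 62730 = -20 + 250920 = 250900$)
$\frac{163610}{-182575} - \frac{161095}{r} = \frac{163610}{-182575} - \frac{161095}{250900} = 163610 \left(- \frac{1}{182575}\right) - \frac{32219}{50180} = - \frac{32722}{36515} - \frac{32219}{50180} = - \frac{563693349}{366464540}$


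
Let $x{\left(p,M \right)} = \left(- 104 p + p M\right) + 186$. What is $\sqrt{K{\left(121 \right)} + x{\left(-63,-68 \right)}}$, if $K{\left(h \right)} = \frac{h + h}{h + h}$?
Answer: $\sqrt{11023} \approx 104.99$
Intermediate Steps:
$x{\left(p,M \right)} = 186 - 104 p + M p$ ($x{\left(p,M \right)} = \left(- 104 p + M p\right) + 186 = 186 - 104 p + M p$)
$K{\left(h \right)} = 1$ ($K{\left(h \right)} = \frac{2 h}{2 h} = 2 h \frac{1}{2 h} = 1$)
$\sqrt{K{\left(121 \right)} + x{\left(-63,-68 \right)}} = \sqrt{1 - -11022} = \sqrt{1 + \left(186 + 6552 + 4284\right)} = \sqrt{1 + 11022} = \sqrt{11023}$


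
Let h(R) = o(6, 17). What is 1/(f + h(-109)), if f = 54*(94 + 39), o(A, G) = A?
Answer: 1/7188 ≈ 0.00013912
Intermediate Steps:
h(R) = 6
f = 7182 (f = 54*133 = 7182)
1/(f + h(-109)) = 1/(7182 + 6) = 1/7188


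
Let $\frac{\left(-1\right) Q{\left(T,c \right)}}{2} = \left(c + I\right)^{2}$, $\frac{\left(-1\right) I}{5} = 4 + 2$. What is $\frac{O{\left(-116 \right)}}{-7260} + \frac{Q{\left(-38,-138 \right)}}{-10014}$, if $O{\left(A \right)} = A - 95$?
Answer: $\frac{68654239}{12116940} \approx 5.666$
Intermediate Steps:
$I = -30$ ($I = - 5 \left(4 + 2\right) = \left(-5\right) 6 = -30$)
$Q{\left(T,c \right)} = - 2 \left(-30 + c\right)^{2}$ ($Q{\left(T,c \right)} = - 2 \left(c - 30\right)^{2} = - 2 \left(-30 + c\right)^{2}$)
$O{\left(A \right)} = -95 + A$
$\frac{O{\left(-116 \right)}}{-7260} + \frac{Q{\left(-38,-138 \right)}}{-10014} = \frac{-95 - 116}{-7260} + \frac{\left(-2\right) \left(-30 - 138\right)^{2}}{-10014} = \left(-211\right) \left(- \frac{1}{7260}\right) + - 2 \left(-168\right)^{2} \left(- \frac{1}{10014}\right) = \frac{211}{7260} + \left(-2\right) 28224 \left(- \frac{1}{10014}\right) = \frac{211}{7260} - - \frac{9408}{1669} = \frac{211}{7260} + \frac{9408}{1669} = \frac{68654239}{12116940}$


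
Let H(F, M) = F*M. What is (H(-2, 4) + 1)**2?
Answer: 49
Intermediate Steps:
(H(-2, 4) + 1)**2 = (-2*4 + 1)**2 = (-8 + 1)**2 = (-7)**2 = 49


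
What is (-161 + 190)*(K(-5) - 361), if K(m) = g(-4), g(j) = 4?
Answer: -10353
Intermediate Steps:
K(m) = 4
(-161 + 190)*(K(-5) - 361) = (-161 + 190)*(4 - 361) = 29*(-357) = -10353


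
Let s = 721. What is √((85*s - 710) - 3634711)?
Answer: 2*I*√893534 ≈ 1890.5*I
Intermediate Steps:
√((85*s - 710) - 3634711) = √((85*721 - 710) - 3634711) = √((61285 - 710) - 3634711) = √(60575 - 3634711) = √(-3574136) = 2*I*√893534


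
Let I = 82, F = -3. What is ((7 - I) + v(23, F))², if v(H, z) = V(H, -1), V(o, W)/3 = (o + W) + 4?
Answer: 9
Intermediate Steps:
V(o, W) = 12 + 3*W + 3*o (V(o, W) = 3*((o + W) + 4) = 3*((W + o) + 4) = 3*(4 + W + o) = 12 + 3*W + 3*o)
v(H, z) = 9 + 3*H (v(H, z) = 12 + 3*(-1) + 3*H = 12 - 3 + 3*H = 9 + 3*H)
((7 - I) + v(23, F))² = ((7 - 1*82) + (9 + 3*23))² = ((7 - 82) + (9 + 69))² = (-75 + 78)² = 3² = 9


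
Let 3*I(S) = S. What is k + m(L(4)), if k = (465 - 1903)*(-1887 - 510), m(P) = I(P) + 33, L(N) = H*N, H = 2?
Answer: 10340765/3 ≈ 3.4469e+6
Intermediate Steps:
I(S) = S/3
L(N) = 2*N
m(P) = 33 + P/3 (m(P) = P/3 + 33 = 33 + P/3)
k = 3446886 (k = -1438*(-2397) = 3446886)
k + m(L(4)) = 3446886 + (33 + (2*4)/3) = 3446886 + (33 + (1/3)*8) = 3446886 + (33 + 8/3) = 3446886 + 107/3 = 10340765/3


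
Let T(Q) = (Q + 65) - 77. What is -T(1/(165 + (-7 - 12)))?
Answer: 1751/146 ≈ 11.993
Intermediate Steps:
T(Q) = -12 + Q (T(Q) = (65 + Q) - 77 = -12 + Q)
-T(1/(165 + (-7 - 12))) = -(-12 + 1/(165 + (-7 - 12))) = -(-12 + 1/(165 - 19)) = -(-12 + 1/146) = -1*(-1751/146) = 1751/146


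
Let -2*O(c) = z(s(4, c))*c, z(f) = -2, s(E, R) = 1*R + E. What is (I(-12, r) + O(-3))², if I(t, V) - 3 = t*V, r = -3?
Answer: 1296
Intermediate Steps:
s(E, R) = E + R (s(E, R) = R + E = E + R)
O(c) = c (O(c) = -(-1)*c = c)
I(t, V) = 3 + V*t (I(t, V) = 3 + t*V = 3 + V*t)
(I(-12, r) + O(-3))² = ((3 - 3*(-12)) - 3)² = ((3 + 36) - 3)² = (39 - 3)² = 36² = 1296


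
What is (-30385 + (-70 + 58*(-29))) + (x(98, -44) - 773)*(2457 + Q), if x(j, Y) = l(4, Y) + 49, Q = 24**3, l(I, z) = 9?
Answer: -11673052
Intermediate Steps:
Q = 13824
x(j, Y) = 58 (x(j, Y) = 9 + 49 = 58)
(-30385 + (-70 + 58*(-29))) + (x(98, -44) - 773)*(2457 + Q) = (-30385 + (-70 + 58*(-29))) + (58 - 773)*(2457 + 13824) = (-30385 + (-70 - 1682)) - 715*16281 = (-30385 - 1752) - 11640915 = -32137 - 11640915 = -11673052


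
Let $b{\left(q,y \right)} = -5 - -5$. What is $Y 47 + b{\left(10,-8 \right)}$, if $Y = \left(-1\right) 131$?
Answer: $-6157$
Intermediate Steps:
$b{\left(q,y \right)} = 0$ ($b{\left(q,y \right)} = -5 + 5 = 0$)
$Y = -131$
$Y 47 + b{\left(10,-8 \right)} = \left(-131\right) 47 + 0 = -6157 + 0 = -6157$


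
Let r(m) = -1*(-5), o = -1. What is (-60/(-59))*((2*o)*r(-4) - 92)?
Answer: -6120/59 ≈ -103.73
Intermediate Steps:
r(m) = 5
(-60/(-59))*((2*o)*r(-4) - 92) = (-60/(-59))*((2*(-1))*5 - 92) = (-60*(-1/59))*(-2*5 - 92) = 60*(-10 - 92)/59 = (60/59)*(-102) = -6120/59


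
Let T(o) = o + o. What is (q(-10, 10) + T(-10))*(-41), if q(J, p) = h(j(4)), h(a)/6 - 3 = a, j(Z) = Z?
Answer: -902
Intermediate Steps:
h(a) = 18 + 6*a
T(o) = 2*o
q(J, p) = 42 (q(J, p) = 18 + 6*4 = 18 + 24 = 42)
(q(-10, 10) + T(-10))*(-41) = (42 + 2*(-10))*(-41) = (42 - 20)*(-41) = 22*(-41) = -902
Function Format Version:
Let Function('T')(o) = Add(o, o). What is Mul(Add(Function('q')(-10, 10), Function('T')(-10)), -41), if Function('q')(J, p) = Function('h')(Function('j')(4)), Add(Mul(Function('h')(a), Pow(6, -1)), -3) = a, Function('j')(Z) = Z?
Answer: -902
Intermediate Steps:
Function('h')(a) = Add(18, Mul(6, a))
Function('T')(o) = Mul(2, o)
Function('q')(J, p) = 42 (Function('q')(J, p) = Add(18, Mul(6, 4)) = Add(18, 24) = 42)
Mul(Add(Function('q')(-10, 10), Function('T')(-10)), -41) = Mul(Add(42, Mul(2, -10)), -41) = Mul(Add(42, -20), -41) = Mul(22, -41) = -902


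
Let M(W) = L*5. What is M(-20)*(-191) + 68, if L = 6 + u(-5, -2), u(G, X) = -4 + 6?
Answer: -7572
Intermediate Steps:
u(G, X) = 2
L = 8 (L = 6 + 2 = 8)
M(W) = 40 (M(W) = 8*5 = 40)
M(-20)*(-191) + 68 = 40*(-191) + 68 = -7640 + 68 = -7572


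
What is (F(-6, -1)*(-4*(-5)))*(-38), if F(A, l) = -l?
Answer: -760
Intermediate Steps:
(F(-6, -1)*(-4*(-5)))*(-38) = ((-1*(-1))*(-4*(-5)))*(-38) = (1*20)*(-38) = 20*(-38) = -760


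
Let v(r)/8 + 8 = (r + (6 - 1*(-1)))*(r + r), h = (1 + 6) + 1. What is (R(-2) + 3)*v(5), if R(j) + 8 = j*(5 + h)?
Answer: -27776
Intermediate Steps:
h = 8 (h = 7 + 1 = 8)
v(r) = -64 + 16*r*(7 + r) (v(r) = -64 + 8*((r + (6 - 1*(-1)))*(r + r)) = -64 + 8*((r + (6 + 1))*(2*r)) = -64 + 8*((r + 7)*(2*r)) = -64 + 8*((7 + r)*(2*r)) = -64 + 8*(2*r*(7 + r)) = -64 + 16*r*(7 + r))
R(j) = -8 + 13*j (R(j) = -8 + j*(5 + 8) = -8 + j*13 = -8 + 13*j)
(R(-2) + 3)*v(5) = ((-8 + 13*(-2)) + 3)*(-64 + 16*5² + 112*5) = ((-8 - 26) + 3)*(-64 + 16*25 + 560) = (-34 + 3)*(-64 + 400 + 560) = -31*896 = -27776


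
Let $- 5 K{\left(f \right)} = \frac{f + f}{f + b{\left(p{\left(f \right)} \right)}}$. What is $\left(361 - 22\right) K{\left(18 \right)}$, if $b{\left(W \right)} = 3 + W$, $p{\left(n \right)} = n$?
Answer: $- \frac{4068}{65} \approx -62.585$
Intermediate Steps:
$K{\left(f \right)} = - \frac{2 f}{5 \left(3 + 2 f\right)}$ ($K{\left(f \right)} = - \frac{\left(f + f\right) \frac{1}{f + \left(3 + f\right)}}{5} = - \frac{2 f \frac{1}{3 + 2 f}}{5} = - \frac{2 f}{5 \left(3 + 2 f\right)}$)
$\left(361 - 22\right) K{\left(18 \right)} = \left(361 - 22\right) \left(\left(-2\right) 18 \frac{1}{15 + 10 \cdot 18}\right) = 339 \left(\left(-2\right) 18 \frac{1}{15 + 180}\right) = 339 \left(\left(-2\right) 18 \cdot \frac{1}{195}\right) = 339 \left(- \frac{12}{65}\right) = - \frac{4068}{65}$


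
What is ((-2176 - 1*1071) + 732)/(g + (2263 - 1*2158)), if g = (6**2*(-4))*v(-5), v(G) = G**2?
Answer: 503/699 ≈ 0.71960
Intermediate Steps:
g = -3600 (g = (6**2*(-4))*(-5)**2 = (36*(-4))*25 = -144*25 = -3600)
((-2176 - 1*1071) + 732)/(g + (2263 - 1*2158)) = ((-2176 - 1*1071) + 732)/(-3600 + (2263 - 1*2158)) = ((-2176 - 1071) + 732)/(-3600 + (2263 - 2158)) = (-3247 + 732)/(-3600 + 105) = -2515/(-3495) = -2515*(-1/3495) = 503/699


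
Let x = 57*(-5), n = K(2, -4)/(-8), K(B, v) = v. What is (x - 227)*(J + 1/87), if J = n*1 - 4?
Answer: 155392/87 ≈ 1786.1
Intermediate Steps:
n = 1/2 (n = -4/(-8) = -4*(-1/8) = 1/2 ≈ 0.50000)
J = -7/2 (J = (1/2)*1 - 4 = 1/2 - 4 = -7/2 ≈ -3.5000)
x = -285
(x - 227)*(J + 1/87) = (-285 - 227)*(-7/2 + 1/87) = -512*(-7/2 + 1/87) = -512*(-607/174) = 155392/87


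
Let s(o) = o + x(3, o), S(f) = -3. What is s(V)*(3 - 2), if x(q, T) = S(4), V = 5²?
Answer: 22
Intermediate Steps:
V = 25
x(q, T) = -3
s(o) = -3 + o (s(o) = o - 3 = -3 + o)
s(V)*(3 - 2) = (-3 + 25)*(3 - 2) = 22*1 = 22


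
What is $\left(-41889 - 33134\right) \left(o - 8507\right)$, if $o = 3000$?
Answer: $413151661$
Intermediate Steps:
$\left(-41889 - 33134\right) \left(o - 8507\right) = \left(-41889 - 33134\right) \left(3000 - 8507\right) = \left(-75023\right) \left(-5507\right) = 413151661$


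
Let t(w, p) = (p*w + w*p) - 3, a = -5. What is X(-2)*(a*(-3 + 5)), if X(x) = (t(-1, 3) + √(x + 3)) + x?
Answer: 100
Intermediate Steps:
t(w, p) = -3 + 2*p*w (t(w, p) = (p*w + p*w) - 3 = 2*p*w - 3 = -3 + 2*p*w)
X(x) = -9 + x + √(3 + x) (X(x) = ((-3 + 2*3*(-1)) + √(x + 3)) + x = ((-3 - 6) + √(3 + x)) + x = (-9 + √(3 + x)) + x = -9 + x + √(3 + x))
X(-2)*(a*(-3 + 5)) = (-9 - 2 + √(3 - 2))*(-5*(-3 + 5)) = (-9 - 2 + √1)*(-5*2) = (-9 - 2 + 1)*(-10) = -10*(-10) = 100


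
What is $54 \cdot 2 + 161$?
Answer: $269$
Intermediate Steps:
$54 \cdot 2 + 161 = 108 + 161 = 269$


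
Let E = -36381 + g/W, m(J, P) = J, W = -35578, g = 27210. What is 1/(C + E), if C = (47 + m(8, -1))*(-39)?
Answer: -17789/685352619 ≈ -2.5956e-5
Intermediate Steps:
C = -2145 (C = (47 + 8)*(-39) = 55*(-39) = -2145)
E = -647195214/17789 (E = -36381 + 27210/(-35578) = -36381 + 27210*(-1/35578) = -36381 - 13605/17789 = -647195214/17789 ≈ -36382.)
1/(C + E) = 1/(-2145 - 647195214/17789) = 1/(-685352619/17789) = -17789/685352619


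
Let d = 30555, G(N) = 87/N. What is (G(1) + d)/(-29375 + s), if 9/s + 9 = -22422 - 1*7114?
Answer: -452658945/433942192 ≈ -1.0431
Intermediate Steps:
s = -9/29545 (s = 9/(-9 + (-22422 - 1*7114)) = 9/(-9 + (-22422 - 7114)) = 9/(-9 - 29536) = 9/(-29545) = 9*(-1/29545) = -9/29545 ≈ -0.00030462)
(G(1) + d)/(-29375 + s) = (87/1 + 30555)/(-29375 - 9/29545) = (87*1 + 30555)/(-867884384/29545) = (87 + 30555)*(-29545/867884384) = 30642*(-29545/867884384) = -452658945/433942192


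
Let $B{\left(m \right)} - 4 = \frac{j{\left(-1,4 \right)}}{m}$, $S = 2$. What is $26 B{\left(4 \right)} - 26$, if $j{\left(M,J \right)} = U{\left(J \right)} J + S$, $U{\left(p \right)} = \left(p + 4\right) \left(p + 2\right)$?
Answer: $1339$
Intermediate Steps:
$U{\left(p \right)} = \left(2 + p\right) \left(4 + p\right)$ ($U{\left(p \right)} = \left(4 + p\right) \left(2 + p\right) = \left(2 + p\right) \left(4 + p\right)$)
$j{\left(M,J \right)} = 2 + J \left(8 + J^{2} + 6 J\right)$ ($j{\left(M,J \right)} = \left(8 + J^{2} + 6 J\right) J + 2 = J \left(8 + J^{2} + 6 J\right) + 2 = 2 + J \left(8 + J^{2} + 6 J\right)$)
$B{\left(m \right)} = 4 + \frac{194}{m}$ ($B{\left(m \right)} = 4 + \frac{2 + 4 \left(8 + 4^{2} + 6 \cdot 4\right)}{m} = 4 + \frac{2 + 4 \left(8 + 16 + 24\right)}{m} = 4 + \frac{2 + 4 \cdot 48}{m} = 4 + \frac{2 + 192}{m} = 4 + \frac{194}{m}$)
$26 B{\left(4 \right)} - 26 = 26 \left(4 + \frac{194}{4}\right) - 26 = 26 \left(4 + 194 \cdot \frac{1}{4}\right) - 26 = 26 \left(4 + \frac{97}{2}\right) - 26 = 26 \cdot \frac{105}{2} - 26 = 1365 - 26 = 1339$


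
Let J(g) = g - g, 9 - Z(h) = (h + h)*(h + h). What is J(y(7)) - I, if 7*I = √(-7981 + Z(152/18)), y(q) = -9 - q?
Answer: -2*I*√167209/63 ≈ -12.981*I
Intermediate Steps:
Z(h) = 9 - 4*h² (Z(h) = 9 - (h + h)*(h + h) = 9 - 2*h*2*h = 9 - 4*h²)
J(g) = 0
I = 2*I*√167209/63 (I = √(-7981 + (9 - 4*(152/18)²))/7 = √(-7981 + (9 - 4*(152*(1/18))²))/7 = √(-7981 + (9 - 4*(76/9)²))/7 = √(-7981 + (9 - 4*5776/81))/7 = √(-7981 + (9 - 23104/81))/7 = √(-7981 - 22375/81)/7 = √(-668836/81)/7 = (2*I*√167209/9)/7 = 2*I*√167209/63 ≈ 12.981*I)
J(y(7)) - I = 0 - 2*I*√167209/63 = -2*I*√167209/63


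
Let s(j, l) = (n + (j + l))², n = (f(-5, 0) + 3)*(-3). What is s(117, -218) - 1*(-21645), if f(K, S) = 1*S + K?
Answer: 30670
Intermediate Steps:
f(K, S) = K + S (f(K, S) = S + K = K + S)
n = 6 (n = ((-5 + 0) + 3)*(-3) = (-5 + 3)*(-3) = -2*(-3) = 6)
s(j, l) = (6 + j + l)² (s(j, l) = (6 + (j + l))² = (6 + j + l)²)
s(117, -218) - 1*(-21645) = (6 + 117 - 218)² - 1*(-21645) = (-95)² + 21645 = 9025 + 21645 = 30670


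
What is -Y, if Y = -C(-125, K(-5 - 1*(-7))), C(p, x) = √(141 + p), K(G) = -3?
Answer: 4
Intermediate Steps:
Y = -4 (Y = -√(141 - 125) = -√16 = -1*4 = -4)
-Y = -1*(-4) = 4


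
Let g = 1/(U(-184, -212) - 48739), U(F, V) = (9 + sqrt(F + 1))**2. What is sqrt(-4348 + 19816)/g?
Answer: -97682*sqrt(3867) + 108*I*sqrt(78629) ≈ -6.0744e+6 + 30284.0*I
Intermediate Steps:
U(F, V) = (9 + sqrt(1 + F))**2
g = 1/(-48739 + (9 + I*sqrt(183))**2) (g = 1/((9 + sqrt(1 - 184))**2 - 48739) = 1/((9 + sqrt(-183))**2 - 48739) = 1/((9 + I*sqrt(183))**2 - 48739) = 1/(-48739 + (9 + I*sqrt(183))**2) ≈ -2.0474e-5 - 1.021e-7*I)
sqrt(-4348 + 19816)/g = sqrt(-4348 + 19816)/((-I/(18*sqrt(183) + 48841*I))) = sqrt(15468)*(I*(18*sqrt(183) + 48841*I)) = (2*sqrt(3867))*(I*(18*sqrt(183) + 48841*I)) = 2*I*sqrt(3867)*(18*sqrt(183) + 48841*I)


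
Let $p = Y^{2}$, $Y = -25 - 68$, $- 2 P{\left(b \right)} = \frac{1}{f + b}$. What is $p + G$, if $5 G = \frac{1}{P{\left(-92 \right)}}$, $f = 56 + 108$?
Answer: $\frac{43101}{5} \approx 8620.2$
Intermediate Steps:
$f = 164$
$P{\left(b \right)} = - \frac{1}{2 \left(164 + b\right)}$
$Y = -93$
$G = - \frac{144}{5}$ ($G = \frac{1}{5 \left(- \frac{1}{328 + 2 \left(-92\right)}\right)} = \frac{1}{5 \left(- \frac{1}{328 - 184}\right)} = \frac{1}{5 \left(- \frac{1}{144}\right)} = \frac{1}{5} \left(-144\right) = - \frac{144}{5} \approx -28.8$)
$p = 8649$ ($p = \left(-93\right)^{2} = 8649$)
$p + G = 8649 - \frac{144}{5} = \frac{43101}{5}$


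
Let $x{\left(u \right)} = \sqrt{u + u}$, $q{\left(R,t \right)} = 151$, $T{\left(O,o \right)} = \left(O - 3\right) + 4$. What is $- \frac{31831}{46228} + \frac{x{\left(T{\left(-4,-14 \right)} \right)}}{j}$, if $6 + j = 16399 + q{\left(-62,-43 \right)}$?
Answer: $- \frac{31831}{46228} + \frac{i \sqrt{6}}{16544} \approx -0.68857 + 0.00014806 i$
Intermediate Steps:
$T{\left(O,o \right)} = 1 + O$ ($T{\left(O,o \right)} = \left(-3 + O\right) + 4 = 1 + O$)
$x{\left(u \right)} = \sqrt{2} \sqrt{u}$ ($x{\left(u \right)} = \sqrt{2 u} = \sqrt{2} \sqrt{u}$)
$j = 16544$ ($j = -6 + \left(16399 + 151\right) = -6 + 16550 = 16544$)
$- \frac{31831}{46228} + \frac{x{\left(T{\left(-4,-14 \right)} \right)}}{j} = - \frac{31831}{46228} + \frac{\sqrt{2} \sqrt{1 - 4}}{16544} = \left(-31831\right) \frac{1}{46228} + \sqrt{2} \sqrt{-3} \cdot \frac{1}{16544} = - \frac{31831}{46228} + \sqrt{2} i \sqrt{3} \cdot \frac{1}{16544} = - \frac{31831}{46228} + i \sqrt{6} \cdot \frac{1}{16544} = - \frac{31831}{46228} + \frac{i \sqrt{6}}{16544}$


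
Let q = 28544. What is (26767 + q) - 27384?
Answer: 27927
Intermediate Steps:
(26767 + q) - 27384 = (26767 + 28544) - 27384 = 55311 - 27384 = 27927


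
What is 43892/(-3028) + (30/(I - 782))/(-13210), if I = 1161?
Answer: -5493733478/378998863 ≈ -14.495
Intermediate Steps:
43892/(-3028) + (30/(I - 782))/(-13210) = 43892/(-3028) + (30/(1161 - 782))/(-13210) = 43892*(-1/3028) + (30/379)*(-1/13210) = -10973/757 + (30*(1/379))*(-1/13210) = -10973/757 + (30/379)*(-1/13210) = -10973/757 - 3/500659 = -5493733478/378998863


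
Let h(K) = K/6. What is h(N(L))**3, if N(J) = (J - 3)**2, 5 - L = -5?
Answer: 117649/216 ≈ 544.67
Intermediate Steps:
L = 10 (L = 5 - 1*(-5) = 5 + 5 = 10)
N(J) = (-3 + J)**2
h(K) = K/6 (h(K) = K*(1/6) = K/6)
h(N(L))**3 = ((-3 + 10)**2/6)**3 = ((1/6)*7**2)**3 = ((1/6)*49)**3 = (49/6)**3 = 117649/216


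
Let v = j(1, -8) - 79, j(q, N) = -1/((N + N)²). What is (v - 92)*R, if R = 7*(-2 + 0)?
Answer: 306439/128 ≈ 2394.1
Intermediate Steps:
R = -14 (R = 7*(-2) = -14)
j(q, N) = -1/(4*N²) (j(q, N) = -1/((2*N)²) = -1/(4*N²))
v = -20225/256 (v = -¼/(-8)² - 79 = -¼*1/64 - 79 = -1/256 - 79 = -20225/256 ≈ -79.004)
(v - 92)*R = (-20225/256 - 92)*(-14) = -43777/256*(-14) = 306439/128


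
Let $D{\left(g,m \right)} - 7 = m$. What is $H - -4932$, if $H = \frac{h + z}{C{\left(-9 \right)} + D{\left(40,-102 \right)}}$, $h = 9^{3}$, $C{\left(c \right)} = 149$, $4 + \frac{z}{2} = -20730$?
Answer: $\frac{225589}{54} \approx 4177.6$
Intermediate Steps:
$D{\left(g,m \right)} = 7 + m$
$z = -41468$ ($z = -8 + 2 \left(-20730\right) = -8 - 41460 = -41468$)
$h = 729$
$H = - \frac{40739}{54}$ ($H = \frac{729 - 41468}{149 + \left(7 - 102\right)} = - \frac{40739}{149 - 95} = - \frac{40739}{54} \approx -754.43$)
$H - -4932 = - \frac{40739}{54} - -4932 = - \frac{40739}{54} + 4932 = \frac{225589}{54}$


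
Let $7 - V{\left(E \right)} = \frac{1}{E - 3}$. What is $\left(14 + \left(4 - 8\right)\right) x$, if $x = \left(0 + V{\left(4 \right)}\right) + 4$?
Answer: $100$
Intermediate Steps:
$V{\left(E \right)} = 7 - \frac{1}{-3 + E}$ ($V{\left(E \right)} = 7 - \frac{1}{E - 3} = 7 - \frac{1}{-3 + E}$)
$x = 10$ ($x = \left(0 + \frac{-22 + 7 \cdot 4}{-3 + 4}\right) + 4 = \left(0 + \frac{-22 + 28}{1}\right) + 4 = \left(0 + 1 \cdot 6\right) + 4 = \left(0 + 6\right) + 4 = 6 + 4 = 10$)
$\left(14 + \left(4 - 8\right)\right) x = \left(14 + \left(4 - 8\right)\right) 10 = \left(14 - 4\right) 10 = 10 \cdot 10 = 100$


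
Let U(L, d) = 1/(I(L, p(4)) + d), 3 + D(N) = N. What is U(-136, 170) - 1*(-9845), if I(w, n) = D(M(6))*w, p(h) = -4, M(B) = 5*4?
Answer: 21087989/2142 ≈ 9845.0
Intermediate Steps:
M(B) = 20
D(N) = -3 + N
I(w, n) = 17*w (I(w, n) = (-3 + 20)*w = 17*w)
U(L, d) = 1/(d + 17*L) (U(L, d) = 1/(17*L + d) = 1/(d + 17*L))
U(-136, 170) - 1*(-9845) = 1/(170 + 17*(-136)) - 1*(-9845) = 1/(170 - 2312) + 9845 = 1/(-2142) + 9845 = -1/2142 + 9845 = 21087989/2142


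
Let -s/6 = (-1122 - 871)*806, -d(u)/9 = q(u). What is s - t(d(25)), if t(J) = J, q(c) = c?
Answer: 9638373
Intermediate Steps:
d(u) = -9*u
s = 9638148 (s = -6*(-1122 - 871)*806 = -(-11958)*806 = -6*(-1606358) = 9638148)
s - t(d(25)) = 9638148 - (-9)*25 = 9638148 - 1*(-225) = 9638148 + 225 = 9638373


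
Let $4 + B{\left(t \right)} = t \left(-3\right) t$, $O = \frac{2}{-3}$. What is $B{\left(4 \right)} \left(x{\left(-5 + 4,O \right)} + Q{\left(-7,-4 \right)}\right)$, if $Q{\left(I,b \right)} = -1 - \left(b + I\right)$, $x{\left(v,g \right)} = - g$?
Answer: $- \frac{1664}{3} \approx -554.67$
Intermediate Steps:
$O = - \frac{2}{3}$ ($O = 2 \left(- \frac{1}{3}\right) = - \frac{2}{3} \approx -0.66667$)
$B{\left(t \right)} = -4 - 3 t^{2}$ ($B{\left(t \right)} = -4 + t \left(-3\right) t = -4 + - 3 t t = -4 - 3 t^{2}$)
$Q{\left(I,b \right)} = -1 - I - b$ ($Q{\left(I,b \right)} = -1 - \left(I + b\right) = -1 - I - b$)
$B{\left(4 \right)} \left(x{\left(-5 + 4,O \right)} + Q{\left(-7,-4 \right)}\right) = \left(-4 - 3 \cdot 4^{2}\right) \left(\left(-1\right) \left(- \frac{2}{3}\right) - -10\right) = \left(-4 - 48\right) \left(\frac{2}{3} + \left(-1 + 7 + 4\right)\right) = \left(-4 - 48\right) \left(\frac{2}{3} + 10\right) = \left(-52\right) \frac{32}{3} = - \frac{1664}{3}$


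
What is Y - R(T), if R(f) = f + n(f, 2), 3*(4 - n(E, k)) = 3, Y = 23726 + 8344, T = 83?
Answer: 31984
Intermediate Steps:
Y = 32070
n(E, k) = 3 (n(E, k) = 4 - 1/3*3 = 4 - 1 = 3)
R(f) = 3 + f (R(f) = f + 3 = 3 + f)
Y - R(T) = 32070 - (3 + 83) = 32070 - 1*86 = 32070 - 86 = 31984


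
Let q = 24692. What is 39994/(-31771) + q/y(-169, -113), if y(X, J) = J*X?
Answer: 20724114/606730787 ≈ 0.034157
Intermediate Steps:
39994/(-31771) + q/y(-169, -113) = 39994/(-31771) + 24692/((-113*(-169))) = 39994*(-1/31771) + 24692/19097 = -39994/31771 + 24692*(1/19097) = -39994/31771 + 24692/19097 = 20724114/606730787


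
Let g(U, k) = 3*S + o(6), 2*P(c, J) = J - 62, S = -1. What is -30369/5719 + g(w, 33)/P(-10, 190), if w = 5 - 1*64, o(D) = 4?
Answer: -1937897/366016 ≈ -5.2946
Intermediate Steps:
P(c, J) = -31 + J/2 (P(c, J) = (J - 62)/2 = (-62 + J)/2 = -31 + J/2)
w = -59 (w = 5 - 64 = -59)
g(U, k) = 1 (g(U, k) = 3*(-1) + 4 = -3 + 4 = 1)
-30369/5719 + g(w, 33)/P(-10, 190) = -30369/5719 + 1/(-31 + (½)*190) = -30369*1/5719 + 1/(-31 + 95) = -30369/5719 + 1/64 = -1937897/366016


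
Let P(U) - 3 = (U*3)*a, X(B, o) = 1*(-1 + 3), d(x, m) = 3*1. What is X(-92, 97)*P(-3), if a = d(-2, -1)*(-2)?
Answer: 114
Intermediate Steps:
d(x, m) = 3
a = -6 (a = 3*(-2) = -6)
X(B, o) = 2 (X(B, o) = 1*2 = 2)
P(U) = 3 - 18*U (P(U) = 3 + (U*3)*(-6) = 3 + (3*U)*(-6) = 3 - 18*U)
X(-92, 97)*P(-3) = 2*(3 - 18*(-3)) = 2*(3 + 54) = 2*57 = 114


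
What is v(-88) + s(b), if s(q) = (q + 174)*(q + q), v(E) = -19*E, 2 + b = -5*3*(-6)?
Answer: 47784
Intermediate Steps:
b = 88 (b = -2 - 5*3*(-6) = -2 - 15*(-6) = -2 + 90 = 88)
s(q) = 2*q*(174 + q) (s(q) = (174 + q)*(2*q) = 2*q*(174 + q))
v(-88) + s(b) = -19*(-88) + 2*88*(174 + 88) = 1672 + 2*88*262 = 1672 + 46112 = 47784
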